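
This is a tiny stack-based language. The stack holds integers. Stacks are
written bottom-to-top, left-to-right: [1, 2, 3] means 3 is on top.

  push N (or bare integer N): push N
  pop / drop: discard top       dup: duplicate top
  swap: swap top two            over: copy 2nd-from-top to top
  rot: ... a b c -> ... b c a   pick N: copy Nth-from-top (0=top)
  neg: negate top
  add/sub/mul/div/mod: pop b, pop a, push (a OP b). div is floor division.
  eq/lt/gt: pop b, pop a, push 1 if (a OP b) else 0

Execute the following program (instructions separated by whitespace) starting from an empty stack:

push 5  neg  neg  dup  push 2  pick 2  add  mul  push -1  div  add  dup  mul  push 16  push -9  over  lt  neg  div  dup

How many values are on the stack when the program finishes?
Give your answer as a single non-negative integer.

After 'push 5': stack = [5] (depth 1)
After 'neg': stack = [-5] (depth 1)
After 'neg': stack = [5] (depth 1)
After 'dup': stack = [5, 5] (depth 2)
After 'push 2': stack = [5, 5, 2] (depth 3)
After 'pick 2': stack = [5, 5, 2, 5] (depth 4)
After 'add': stack = [5, 5, 7] (depth 3)
After 'mul': stack = [5, 35] (depth 2)
After 'push -1': stack = [5, 35, -1] (depth 3)
After 'div': stack = [5, -35] (depth 2)
After 'add': stack = [-30] (depth 1)
After 'dup': stack = [-30, -30] (depth 2)
After 'mul': stack = [900] (depth 1)
After 'push 16': stack = [900, 16] (depth 2)
After 'push -9': stack = [900, 16, -9] (depth 3)
After 'over': stack = [900, 16, -9, 16] (depth 4)
After 'lt': stack = [900, 16, 1] (depth 3)
After 'neg': stack = [900, 16, -1] (depth 3)
After 'div': stack = [900, -16] (depth 2)
After 'dup': stack = [900, -16, -16] (depth 3)

Answer: 3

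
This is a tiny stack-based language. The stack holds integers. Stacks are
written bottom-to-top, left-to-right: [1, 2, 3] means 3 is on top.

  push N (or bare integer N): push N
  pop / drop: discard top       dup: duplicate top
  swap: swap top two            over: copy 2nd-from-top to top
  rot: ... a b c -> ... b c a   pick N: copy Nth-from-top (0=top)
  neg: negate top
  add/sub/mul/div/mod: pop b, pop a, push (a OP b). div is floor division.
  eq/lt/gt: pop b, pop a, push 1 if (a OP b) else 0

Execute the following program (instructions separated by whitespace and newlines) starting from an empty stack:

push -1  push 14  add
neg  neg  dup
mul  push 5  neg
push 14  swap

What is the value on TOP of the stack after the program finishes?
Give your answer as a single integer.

Answer: -5

Derivation:
After 'push -1': [-1]
After 'push 14': [-1, 14]
After 'add': [13]
After 'neg': [-13]
After 'neg': [13]
After 'dup': [13, 13]
After 'mul': [169]
After 'push 5': [169, 5]
After 'neg': [169, -5]
After 'push 14': [169, -5, 14]
After 'swap': [169, 14, -5]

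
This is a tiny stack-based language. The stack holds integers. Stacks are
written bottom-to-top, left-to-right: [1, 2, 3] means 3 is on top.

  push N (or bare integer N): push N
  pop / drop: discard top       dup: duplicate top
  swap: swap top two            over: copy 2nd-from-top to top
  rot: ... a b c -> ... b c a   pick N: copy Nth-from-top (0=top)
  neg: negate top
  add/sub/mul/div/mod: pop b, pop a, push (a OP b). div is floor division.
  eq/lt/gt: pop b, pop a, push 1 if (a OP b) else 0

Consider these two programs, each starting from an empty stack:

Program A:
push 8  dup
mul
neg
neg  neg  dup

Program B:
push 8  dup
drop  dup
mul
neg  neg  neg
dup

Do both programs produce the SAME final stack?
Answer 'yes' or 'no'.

Program A trace:
  After 'push 8': [8]
  After 'dup': [8, 8]
  After 'mul': [64]
  After 'neg': [-64]
  After 'neg': [64]
  After 'neg': [-64]
  After 'dup': [-64, -64]
Program A final stack: [-64, -64]

Program B trace:
  After 'push 8': [8]
  After 'dup': [8, 8]
  After 'drop': [8]
  After 'dup': [8, 8]
  After 'mul': [64]
  After 'neg': [-64]
  After 'neg': [64]
  After 'neg': [-64]
  After 'dup': [-64, -64]
Program B final stack: [-64, -64]
Same: yes

Answer: yes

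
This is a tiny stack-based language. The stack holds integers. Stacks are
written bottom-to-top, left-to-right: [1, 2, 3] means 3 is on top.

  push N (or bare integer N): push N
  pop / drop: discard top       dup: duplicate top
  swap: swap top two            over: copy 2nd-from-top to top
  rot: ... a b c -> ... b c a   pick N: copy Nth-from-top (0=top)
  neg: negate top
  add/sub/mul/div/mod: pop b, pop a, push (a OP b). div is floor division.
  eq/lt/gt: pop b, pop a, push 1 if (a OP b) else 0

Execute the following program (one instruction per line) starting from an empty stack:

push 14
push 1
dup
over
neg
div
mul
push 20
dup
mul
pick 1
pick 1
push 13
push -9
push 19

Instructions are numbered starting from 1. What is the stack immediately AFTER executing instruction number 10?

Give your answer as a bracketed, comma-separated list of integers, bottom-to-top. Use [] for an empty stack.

Step 1 ('push 14'): [14]
Step 2 ('push 1'): [14, 1]
Step 3 ('dup'): [14, 1, 1]
Step 4 ('over'): [14, 1, 1, 1]
Step 5 ('neg'): [14, 1, 1, -1]
Step 6 ('div'): [14, 1, -1]
Step 7 ('mul'): [14, -1]
Step 8 ('push 20'): [14, -1, 20]
Step 9 ('dup'): [14, -1, 20, 20]
Step 10 ('mul'): [14, -1, 400]

Answer: [14, -1, 400]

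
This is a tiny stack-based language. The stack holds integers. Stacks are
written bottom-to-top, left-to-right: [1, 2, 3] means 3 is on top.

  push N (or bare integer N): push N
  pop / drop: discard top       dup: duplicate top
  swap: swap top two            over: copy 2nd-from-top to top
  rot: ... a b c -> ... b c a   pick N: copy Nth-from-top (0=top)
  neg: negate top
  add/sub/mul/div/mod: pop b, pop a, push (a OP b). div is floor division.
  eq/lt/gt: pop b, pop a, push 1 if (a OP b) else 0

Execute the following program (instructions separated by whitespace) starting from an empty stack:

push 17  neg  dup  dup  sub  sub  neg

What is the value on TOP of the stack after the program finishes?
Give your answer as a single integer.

Answer: 17

Derivation:
After 'push 17': [17]
After 'neg': [-17]
After 'dup': [-17, -17]
After 'dup': [-17, -17, -17]
After 'sub': [-17, 0]
After 'sub': [-17]
After 'neg': [17]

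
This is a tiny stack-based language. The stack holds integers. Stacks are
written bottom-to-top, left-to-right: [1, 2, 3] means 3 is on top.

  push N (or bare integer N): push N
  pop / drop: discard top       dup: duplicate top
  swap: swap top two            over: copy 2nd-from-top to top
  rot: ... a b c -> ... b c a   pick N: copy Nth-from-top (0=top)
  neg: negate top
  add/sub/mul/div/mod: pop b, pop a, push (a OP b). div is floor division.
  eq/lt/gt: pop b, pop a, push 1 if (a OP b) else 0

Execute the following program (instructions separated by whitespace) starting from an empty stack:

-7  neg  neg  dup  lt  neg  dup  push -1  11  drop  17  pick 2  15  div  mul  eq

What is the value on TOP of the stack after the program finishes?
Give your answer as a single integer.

Answer: 0

Derivation:
After 'push -7': [-7]
After 'neg': [7]
After 'neg': [-7]
After 'dup': [-7, -7]
After 'lt': [0]
After 'neg': [0]
After 'dup': [0, 0]
After 'push -1': [0, 0, -1]
After 'push 11': [0, 0, -1, 11]
After 'drop': [0, 0, -1]
After 'push 17': [0, 0, -1, 17]
After 'pick 2': [0, 0, -1, 17, 0]
After 'push 15': [0, 0, -1, 17, 0, 15]
After 'div': [0, 0, -1, 17, 0]
After 'mul': [0, 0, -1, 0]
After 'eq': [0, 0, 0]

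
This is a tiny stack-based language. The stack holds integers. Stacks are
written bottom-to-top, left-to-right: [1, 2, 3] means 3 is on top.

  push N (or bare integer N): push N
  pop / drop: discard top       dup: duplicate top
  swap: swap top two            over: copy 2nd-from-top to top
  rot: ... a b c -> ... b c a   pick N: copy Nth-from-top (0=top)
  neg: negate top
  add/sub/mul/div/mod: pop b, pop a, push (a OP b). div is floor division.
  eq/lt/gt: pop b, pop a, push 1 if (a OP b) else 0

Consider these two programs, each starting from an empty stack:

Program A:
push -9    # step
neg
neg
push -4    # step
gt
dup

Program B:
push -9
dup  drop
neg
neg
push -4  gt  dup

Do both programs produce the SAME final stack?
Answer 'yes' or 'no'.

Program A trace:
  After 'push -9': [-9]
  After 'neg': [9]
  After 'neg': [-9]
  After 'push -4': [-9, -4]
  After 'gt': [0]
  After 'dup': [0, 0]
Program A final stack: [0, 0]

Program B trace:
  After 'push -9': [-9]
  After 'dup': [-9, -9]
  After 'drop': [-9]
  After 'neg': [9]
  After 'neg': [-9]
  After 'push -4': [-9, -4]
  After 'gt': [0]
  After 'dup': [0, 0]
Program B final stack: [0, 0]
Same: yes

Answer: yes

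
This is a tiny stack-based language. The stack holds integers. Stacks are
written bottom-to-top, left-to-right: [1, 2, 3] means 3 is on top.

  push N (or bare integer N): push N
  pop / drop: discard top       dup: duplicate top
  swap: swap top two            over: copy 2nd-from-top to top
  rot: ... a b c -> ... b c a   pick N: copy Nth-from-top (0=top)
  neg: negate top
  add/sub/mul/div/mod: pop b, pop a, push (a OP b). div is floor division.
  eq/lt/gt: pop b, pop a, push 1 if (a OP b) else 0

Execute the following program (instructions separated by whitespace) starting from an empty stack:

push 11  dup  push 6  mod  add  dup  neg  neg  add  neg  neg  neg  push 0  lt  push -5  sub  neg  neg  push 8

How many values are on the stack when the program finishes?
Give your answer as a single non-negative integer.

Answer: 2

Derivation:
After 'push 11': stack = [11] (depth 1)
After 'dup': stack = [11, 11] (depth 2)
After 'push 6': stack = [11, 11, 6] (depth 3)
After 'mod': stack = [11, 5] (depth 2)
After 'add': stack = [16] (depth 1)
After 'dup': stack = [16, 16] (depth 2)
After 'neg': stack = [16, -16] (depth 2)
After 'neg': stack = [16, 16] (depth 2)
After 'add': stack = [32] (depth 1)
After 'neg': stack = [-32] (depth 1)
After 'neg': stack = [32] (depth 1)
After 'neg': stack = [-32] (depth 1)
After 'push 0': stack = [-32, 0] (depth 2)
After 'lt': stack = [1] (depth 1)
After 'push -5': stack = [1, -5] (depth 2)
After 'sub': stack = [6] (depth 1)
After 'neg': stack = [-6] (depth 1)
After 'neg': stack = [6] (depth 1)
After 'push 8': stack = [6, 8] (depth 2)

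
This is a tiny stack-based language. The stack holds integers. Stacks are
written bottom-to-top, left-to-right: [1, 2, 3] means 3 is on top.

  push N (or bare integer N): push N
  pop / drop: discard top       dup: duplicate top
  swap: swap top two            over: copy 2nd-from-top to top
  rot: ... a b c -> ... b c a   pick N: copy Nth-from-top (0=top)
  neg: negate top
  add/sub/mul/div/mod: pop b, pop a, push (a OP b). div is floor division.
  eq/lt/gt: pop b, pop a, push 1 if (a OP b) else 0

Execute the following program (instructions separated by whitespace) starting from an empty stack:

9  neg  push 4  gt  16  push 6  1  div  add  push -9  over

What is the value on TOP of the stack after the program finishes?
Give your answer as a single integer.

Answer: 22

Derivation:
After 'push 9': [9]
After 'neg': [-9]
After 'push 4': [-9, 4]
After 'gt': [0]
After 'push 16': [0, 16]
After 'push 6': [0, 16, 6]
After 'push 1': [0, 16, 6, 1]
After 'div': [0, 16, 6]
After 'add': [0, 22]
After 'push -9': [0, 22, -9]
After 'over': [0, 22, -9, 22]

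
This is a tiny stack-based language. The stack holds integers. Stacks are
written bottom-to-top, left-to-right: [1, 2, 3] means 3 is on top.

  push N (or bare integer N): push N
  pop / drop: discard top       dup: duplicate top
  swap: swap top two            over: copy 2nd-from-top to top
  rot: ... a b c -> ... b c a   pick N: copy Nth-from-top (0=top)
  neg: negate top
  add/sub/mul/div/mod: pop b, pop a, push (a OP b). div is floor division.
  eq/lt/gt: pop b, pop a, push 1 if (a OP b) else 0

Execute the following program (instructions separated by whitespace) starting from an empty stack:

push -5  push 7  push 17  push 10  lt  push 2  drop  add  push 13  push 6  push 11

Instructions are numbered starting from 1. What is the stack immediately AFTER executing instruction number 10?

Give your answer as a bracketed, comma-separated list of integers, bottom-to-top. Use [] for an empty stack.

Answer: [-5, 7, 13, 6]

Derivation:
Step 1 ('push -5'): [-5]
Step 2 ('push 7'): [-5, 7]
Step 3 ('push 17'): [-5, 7, 17]
Step 4 ('push 10'): [-5, 7, 17, 10]
Step 5 ('lt'): [-5, 7, 0]
Step 6 ('push 2'): [-5, 7, 0, 2]
Step 7 ('drop'): [-5, 7, 0]
Step 8 ('add'): [-5, 7]
Step 9 ('push 13'): [-5, 7, 13]
Step 10 ('push 6'): [-5, 7, 13, 6]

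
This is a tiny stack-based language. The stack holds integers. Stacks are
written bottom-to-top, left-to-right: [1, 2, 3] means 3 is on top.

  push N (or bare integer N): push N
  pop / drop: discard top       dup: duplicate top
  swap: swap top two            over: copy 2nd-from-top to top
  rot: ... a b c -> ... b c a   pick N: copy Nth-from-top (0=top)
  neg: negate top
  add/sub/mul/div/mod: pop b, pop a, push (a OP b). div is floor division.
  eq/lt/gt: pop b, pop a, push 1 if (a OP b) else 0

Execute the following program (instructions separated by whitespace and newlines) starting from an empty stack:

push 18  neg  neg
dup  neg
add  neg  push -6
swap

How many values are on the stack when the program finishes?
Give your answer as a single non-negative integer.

Answer: 2

Derivation:
After 'push 18': stack = [18] (depth 1)
After 'neg': stack = [-18] (depth 1)
After 'neg': stack = [18] (depth 1)
After 'dup': stack = [18, 18] (depth 2)
After 'neg': stack = [18, -18] (depth 2)
After 'add': stack = [0] (depth 1)
After 'neg': stack = [0] (depth 1)
After 'push -6': stack = [0, -6] (depth 2)
After 'swap': stack = [-6, 0] (depth 2)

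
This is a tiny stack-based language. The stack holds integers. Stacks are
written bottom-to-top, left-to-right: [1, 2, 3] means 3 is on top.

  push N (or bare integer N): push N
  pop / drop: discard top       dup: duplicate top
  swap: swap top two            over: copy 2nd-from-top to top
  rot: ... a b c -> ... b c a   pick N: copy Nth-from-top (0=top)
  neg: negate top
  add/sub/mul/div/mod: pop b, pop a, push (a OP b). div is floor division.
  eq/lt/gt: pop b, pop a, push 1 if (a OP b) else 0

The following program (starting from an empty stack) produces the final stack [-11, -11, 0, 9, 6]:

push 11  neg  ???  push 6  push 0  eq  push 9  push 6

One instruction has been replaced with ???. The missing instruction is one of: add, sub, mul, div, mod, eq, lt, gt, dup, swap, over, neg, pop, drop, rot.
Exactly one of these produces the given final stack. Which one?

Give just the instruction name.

Answer: dup

Derivation:
Stack before ???: [-11]
Stack after ???:  [-11, -11]
The instruction that transforms [-11] -> [-11, -11] is: dup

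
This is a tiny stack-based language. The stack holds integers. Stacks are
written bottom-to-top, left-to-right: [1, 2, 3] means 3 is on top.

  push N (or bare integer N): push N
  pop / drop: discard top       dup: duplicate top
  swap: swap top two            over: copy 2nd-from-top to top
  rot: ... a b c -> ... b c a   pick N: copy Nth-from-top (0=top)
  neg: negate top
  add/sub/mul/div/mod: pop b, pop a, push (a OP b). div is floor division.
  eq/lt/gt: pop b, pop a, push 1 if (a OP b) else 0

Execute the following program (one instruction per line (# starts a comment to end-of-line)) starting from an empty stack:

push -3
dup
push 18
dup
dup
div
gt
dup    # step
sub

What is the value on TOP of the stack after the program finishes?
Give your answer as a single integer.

After 'push -3': [-3]
After 'dup': [-3, -3]
After 'push 18': [-3, -3, 18]
After 'dup': [-3, -3, 18, 18]
After 'dup': [-3, -3, 18, 18, 18]
After 'div': [-3, -3, 18, 1]
After 'gt': [-3, -3, 1]
After 'dup': [-3, -3, 1, 1]
After 'sub': [-3, -3, 0]

Answer: 0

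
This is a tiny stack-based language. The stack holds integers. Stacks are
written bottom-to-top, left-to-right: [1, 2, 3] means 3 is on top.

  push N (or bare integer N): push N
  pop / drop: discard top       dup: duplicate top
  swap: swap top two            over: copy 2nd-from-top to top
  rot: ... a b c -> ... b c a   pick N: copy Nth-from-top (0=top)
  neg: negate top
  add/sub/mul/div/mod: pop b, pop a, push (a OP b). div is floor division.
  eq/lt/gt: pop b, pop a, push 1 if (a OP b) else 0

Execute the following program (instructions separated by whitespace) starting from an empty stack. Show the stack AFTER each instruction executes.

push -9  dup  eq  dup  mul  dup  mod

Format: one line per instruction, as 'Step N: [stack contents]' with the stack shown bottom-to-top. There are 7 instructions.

Step 1: [-9]
Step 2: [-9, -9]
Step 3: [1]
Step 4: [1, 1]
Step 5: [1]
Step 6: [1, 1]
Step 7: [0]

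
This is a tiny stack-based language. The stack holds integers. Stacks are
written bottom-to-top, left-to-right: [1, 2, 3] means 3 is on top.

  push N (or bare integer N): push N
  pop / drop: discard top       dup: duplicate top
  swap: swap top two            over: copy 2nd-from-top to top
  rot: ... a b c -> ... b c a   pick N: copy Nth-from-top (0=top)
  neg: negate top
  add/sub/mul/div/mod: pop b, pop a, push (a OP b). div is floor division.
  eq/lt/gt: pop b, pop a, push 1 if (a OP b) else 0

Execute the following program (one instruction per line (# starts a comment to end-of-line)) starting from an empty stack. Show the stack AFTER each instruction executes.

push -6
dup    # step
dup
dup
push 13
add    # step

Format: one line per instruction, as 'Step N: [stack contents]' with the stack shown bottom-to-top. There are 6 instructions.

Step 1: [-6]
Step 2: [-6, -6]
Step 3: [-6, -6, -6]
Step 4: [-6, -6, -6, -6]
Step 5: [-6, -6, -6, -6, 13]
Step 6: [-6, -6, -6, 7]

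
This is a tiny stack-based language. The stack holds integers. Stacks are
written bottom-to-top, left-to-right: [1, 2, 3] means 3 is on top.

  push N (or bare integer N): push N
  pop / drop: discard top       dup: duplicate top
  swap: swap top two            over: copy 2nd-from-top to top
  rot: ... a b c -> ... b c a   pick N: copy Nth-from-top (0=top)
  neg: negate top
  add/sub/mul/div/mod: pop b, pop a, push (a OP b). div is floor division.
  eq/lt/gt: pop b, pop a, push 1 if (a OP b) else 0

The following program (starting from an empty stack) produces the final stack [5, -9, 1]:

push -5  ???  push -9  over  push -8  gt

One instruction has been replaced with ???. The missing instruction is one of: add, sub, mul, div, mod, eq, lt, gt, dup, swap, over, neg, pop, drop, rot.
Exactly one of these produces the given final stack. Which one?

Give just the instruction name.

Answer: neg

Derivation:
Stack before ???: [-5]
Stack after ???:  [5]
The instruction that transforms [-5] -> [5] is: neg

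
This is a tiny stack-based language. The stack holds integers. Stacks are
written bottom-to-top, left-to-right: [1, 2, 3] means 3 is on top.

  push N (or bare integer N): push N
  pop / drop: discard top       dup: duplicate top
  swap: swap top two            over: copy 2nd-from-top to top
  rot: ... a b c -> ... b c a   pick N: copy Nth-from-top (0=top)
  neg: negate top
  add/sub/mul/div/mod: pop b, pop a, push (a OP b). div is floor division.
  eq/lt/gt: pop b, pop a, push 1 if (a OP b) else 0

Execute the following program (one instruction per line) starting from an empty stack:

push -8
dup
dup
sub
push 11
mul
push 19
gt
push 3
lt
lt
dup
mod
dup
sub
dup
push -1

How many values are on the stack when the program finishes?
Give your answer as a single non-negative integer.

Answer: 3

Derivation:
After 'push -8': stack = [-8] (depth 1)
After 'dup': stack = [-8, -8] (depth 2)
After 'dup': stack = [-8, -8, -8] (depth 3)
After 'sub': stack = [-8, 0] (depth 2)
After 'push 11': stack = [-8, 0, 11] (depth 3)
After 'mul': stack = [-8, 0] (depth 2)
After 'push 19': stack = [-8, 0, 19] (depth 3)
After 'gt': stack = [-8, 0] (depth 2)
After 'push 3': stack = [-8, 0, 3] (depth 3)
After 'lt': stack = [-8, 1] (depth 2)
After 'lt': stack = [1] (depth 1)
After 'dup': stack = [1, 1] (depth 2)
After 'mod': stack = [0] (depth 1)
After 'dup': stack = [0, 0] (depth 2)
After 'sub': stack = [0] (depth 1)
After 'dup': stack = [0, 0] (depth 2)
After 'push -1': stack = [0, 0, -1] (depth 3)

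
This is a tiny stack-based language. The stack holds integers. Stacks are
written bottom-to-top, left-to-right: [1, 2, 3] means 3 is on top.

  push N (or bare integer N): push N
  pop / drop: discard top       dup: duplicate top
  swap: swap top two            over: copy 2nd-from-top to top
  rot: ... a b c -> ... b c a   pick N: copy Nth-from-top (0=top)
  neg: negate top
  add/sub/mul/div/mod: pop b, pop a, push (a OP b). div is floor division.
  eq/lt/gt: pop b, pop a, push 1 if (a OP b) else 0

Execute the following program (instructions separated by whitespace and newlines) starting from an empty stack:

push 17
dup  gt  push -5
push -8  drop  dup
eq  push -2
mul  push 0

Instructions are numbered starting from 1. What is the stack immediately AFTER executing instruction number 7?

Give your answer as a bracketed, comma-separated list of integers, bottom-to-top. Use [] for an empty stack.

Step 1 ('push 17'): [17]
Step 2 ('dup'): [17, 17]
Step 3 ('gt'): [0]
Step 4 ('push -5'): [0, -5]
Step 5 ('push -8'): [0, -5, -8]
Step 6 ('drop'): [0, -5]
Step 7 ('dup'): [0, -5, -5]

Answer: [0, -5, -5]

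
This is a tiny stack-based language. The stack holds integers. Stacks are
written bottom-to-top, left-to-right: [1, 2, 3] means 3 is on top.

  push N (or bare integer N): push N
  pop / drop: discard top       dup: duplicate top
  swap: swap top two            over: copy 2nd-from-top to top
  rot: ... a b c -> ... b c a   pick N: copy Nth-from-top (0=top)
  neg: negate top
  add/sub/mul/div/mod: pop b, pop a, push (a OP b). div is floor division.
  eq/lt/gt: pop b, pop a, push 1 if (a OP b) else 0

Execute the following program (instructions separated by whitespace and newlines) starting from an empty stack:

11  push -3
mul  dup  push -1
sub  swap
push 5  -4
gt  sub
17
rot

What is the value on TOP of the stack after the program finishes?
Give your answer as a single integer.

Answer: -32

Derivation:
After 'push 11': [11]
After 'push -3': [11, -3]
After 'mul': [-33]
After 'dup': [-33, -33]
After 'push -1': [-33, -33, -1]
After 'sub': [-33, -32]
After 'swap': [-32, -33]
After 'push 5': [-32, -33, 5]
After 'push -4': [-32, -33, 5, -4]
After 'gt': [-32, -33, 1]
After 'sub': [-32, -34]
After 'push 17': [-32, -34, 17]
After 'rot': [-34, 17, -32]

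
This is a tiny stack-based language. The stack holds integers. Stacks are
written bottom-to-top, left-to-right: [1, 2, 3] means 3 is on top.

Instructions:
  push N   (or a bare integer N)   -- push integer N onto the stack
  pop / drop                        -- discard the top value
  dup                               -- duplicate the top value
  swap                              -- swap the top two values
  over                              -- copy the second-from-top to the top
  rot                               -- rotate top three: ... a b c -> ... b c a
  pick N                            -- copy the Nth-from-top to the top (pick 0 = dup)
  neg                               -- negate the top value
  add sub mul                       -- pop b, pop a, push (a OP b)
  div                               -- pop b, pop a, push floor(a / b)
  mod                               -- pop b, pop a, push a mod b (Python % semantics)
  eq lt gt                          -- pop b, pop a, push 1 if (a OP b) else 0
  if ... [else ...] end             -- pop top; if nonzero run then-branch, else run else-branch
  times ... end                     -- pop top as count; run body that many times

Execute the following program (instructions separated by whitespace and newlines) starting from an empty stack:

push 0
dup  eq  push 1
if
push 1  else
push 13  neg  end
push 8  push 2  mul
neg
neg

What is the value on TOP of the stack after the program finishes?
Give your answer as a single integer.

Answer: 16

Derivation:
After 'push 0': [0]
After 'dup': [0, 0]
After 'eq': [1]
After 'push 1': [1, 1]
After 'if': [1]
After 'push 1': [1, 1]
After 'push 8': [1, 1, 8]
After 'push 2': [1, 1, 8, 2]
After 'mul': [1, 1, 16]
After 'neg': [1, 1, -16]
After 'neg': [1, 1, 16]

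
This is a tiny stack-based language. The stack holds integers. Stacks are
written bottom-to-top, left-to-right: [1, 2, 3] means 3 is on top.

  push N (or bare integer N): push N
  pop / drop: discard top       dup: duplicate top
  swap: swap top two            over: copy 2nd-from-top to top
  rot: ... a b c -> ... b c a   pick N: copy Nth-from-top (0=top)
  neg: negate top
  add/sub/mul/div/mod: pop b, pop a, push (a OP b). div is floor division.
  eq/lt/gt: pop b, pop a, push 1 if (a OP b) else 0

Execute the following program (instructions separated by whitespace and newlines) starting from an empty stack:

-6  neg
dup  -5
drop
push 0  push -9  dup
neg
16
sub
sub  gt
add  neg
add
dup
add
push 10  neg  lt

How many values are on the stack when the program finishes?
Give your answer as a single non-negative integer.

After 'push -6': stack = [-6] (depth 1)
After 'neg': stack = [6] (depth 1)
After 'dup': stack = [6, 6] (depth 2)
After 'push -5': stack = [6, 6, -5] (depth 3)
After 'drop': stack = [6, 6] (depth 2)
After 'push 0': stack = [6, 6, 0] (depth 3)
After 'push -9': stack = [6, 6, 0, -9] (depth 4)
After 'dup': stack = [6, 6, 0, -9, -9] (depth 5)
After 'neg': stack = [6, 6, 0, -9, 9] (depth 5)
After 'push 16': stack = [6, 6, 0, -9, 9, 16] (depth 6)
  ...
After 'sub': stack = [6, 6, 0, -2] (depth 4)
After 'gt': stack = [6, 6, 1] (depth 3)
After 'add': stack = [6, 7] (depth 2)
After 'neg': stack = [6, -7] (depth 2)
After 'add': stack = [-1] (depth 1)
After 'dup': stack = [-1, -1] (depth 2)
After 'add': stack = [-2] (depth 1)
After 'push 10': stack = [-2, 10] (depth 2)
After 'neg': stack = [-2, -10] (depth 2)
After 'lt': stack = [0] (depth 1)

Answer: 1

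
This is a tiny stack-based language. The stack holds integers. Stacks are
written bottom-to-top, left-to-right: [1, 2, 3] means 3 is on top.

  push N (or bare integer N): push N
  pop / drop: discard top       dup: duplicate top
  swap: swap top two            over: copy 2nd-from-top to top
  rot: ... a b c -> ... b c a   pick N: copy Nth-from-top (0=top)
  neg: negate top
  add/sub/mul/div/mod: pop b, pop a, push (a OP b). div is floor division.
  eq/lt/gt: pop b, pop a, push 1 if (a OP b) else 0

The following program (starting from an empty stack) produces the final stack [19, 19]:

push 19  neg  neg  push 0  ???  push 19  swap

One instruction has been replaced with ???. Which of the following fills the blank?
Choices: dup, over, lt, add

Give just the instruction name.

Stack before ???: [19, 0]
Stack after ???:  [19]
Checking each choice:
  dup: produces [19, 0, 19, 0]
  over: produces [19, 0, 19, 19]
  lt: produces [19, 0]
  add: MATCH


Answer: add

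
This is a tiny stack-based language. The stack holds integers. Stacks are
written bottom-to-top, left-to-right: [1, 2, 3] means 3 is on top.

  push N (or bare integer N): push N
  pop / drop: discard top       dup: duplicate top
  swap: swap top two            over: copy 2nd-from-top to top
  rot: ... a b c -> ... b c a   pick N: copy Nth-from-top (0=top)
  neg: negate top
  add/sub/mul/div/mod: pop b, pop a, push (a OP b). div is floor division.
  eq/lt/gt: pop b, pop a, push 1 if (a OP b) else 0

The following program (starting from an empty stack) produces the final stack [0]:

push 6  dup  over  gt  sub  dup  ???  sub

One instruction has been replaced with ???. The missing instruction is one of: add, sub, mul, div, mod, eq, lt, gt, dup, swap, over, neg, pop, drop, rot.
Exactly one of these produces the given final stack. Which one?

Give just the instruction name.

Answer: swap

Derivation:
Stack before ???: [6, 6]
Stack after ???:  [6, 6]
The instruction that transforms [6, 6] -> [6, 6] is: swap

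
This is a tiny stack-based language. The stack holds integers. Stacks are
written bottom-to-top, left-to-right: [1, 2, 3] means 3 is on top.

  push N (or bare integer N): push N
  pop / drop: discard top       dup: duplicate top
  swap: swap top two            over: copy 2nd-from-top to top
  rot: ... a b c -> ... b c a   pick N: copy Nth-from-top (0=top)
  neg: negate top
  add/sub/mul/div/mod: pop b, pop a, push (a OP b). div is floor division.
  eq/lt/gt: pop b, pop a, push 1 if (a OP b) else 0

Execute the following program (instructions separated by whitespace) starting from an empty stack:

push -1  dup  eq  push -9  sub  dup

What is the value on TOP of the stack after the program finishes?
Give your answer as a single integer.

Answer: 10

Derivation:
After 'push -1': [-1]
After 'dup': [-1, -1]
After 'eq': [1]
After 'push -9': [1, -9]
After 'sub': [10]
After 'dup': [10, 10]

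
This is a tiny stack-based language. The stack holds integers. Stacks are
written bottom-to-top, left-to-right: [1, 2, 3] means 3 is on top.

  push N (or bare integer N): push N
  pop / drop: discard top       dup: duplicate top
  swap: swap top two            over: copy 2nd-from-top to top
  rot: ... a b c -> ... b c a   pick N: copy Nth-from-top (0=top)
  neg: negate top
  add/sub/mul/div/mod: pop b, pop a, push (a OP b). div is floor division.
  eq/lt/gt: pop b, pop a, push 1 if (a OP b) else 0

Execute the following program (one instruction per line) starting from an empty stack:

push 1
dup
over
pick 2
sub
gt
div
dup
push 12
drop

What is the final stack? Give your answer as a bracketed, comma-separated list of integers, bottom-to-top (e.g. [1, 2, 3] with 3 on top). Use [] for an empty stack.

After 'push 1': [1]
After 'dup': [1, 1]
After 'over': [1, 1, 1]
After 'pick 2': [1, 1, 1, 1]
After 'sub': [1, 1, 0]
After 'gt': [1, 1]
After 'div': [1]
After 'dup': [1, 1]
After 'push 12': [1, 1, 12]
After 'drop': [1, 1]

Answer: [1, 1]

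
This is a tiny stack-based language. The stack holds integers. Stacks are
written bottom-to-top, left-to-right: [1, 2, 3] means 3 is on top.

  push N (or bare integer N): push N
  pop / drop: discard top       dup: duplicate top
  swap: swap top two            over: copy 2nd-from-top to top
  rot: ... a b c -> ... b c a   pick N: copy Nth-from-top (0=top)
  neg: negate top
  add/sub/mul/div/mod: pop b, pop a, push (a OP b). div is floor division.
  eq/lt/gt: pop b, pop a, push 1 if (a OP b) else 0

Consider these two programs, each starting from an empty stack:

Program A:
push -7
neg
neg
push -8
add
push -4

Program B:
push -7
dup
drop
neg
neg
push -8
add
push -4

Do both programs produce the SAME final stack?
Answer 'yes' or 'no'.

Answer: yes

Derivation:
Program A trace:
  After 'push -7': [-7]
  After 'neg': [7]
  After 'neg': [-7]
  After 'push -8': [-7, -8]
  After 'add': [-15]
  After 'push -4': [-15, -4]
Program A final stack: [-15, -4]

Program B trace:
  After 'push -7': [-7]
  After 'dup': [-7, -7]
  After 'drop': [-7]
  After 'neg': [7]
  After 'neg': [-7]
  After 'push -8': [-7, -8]
  After 'add': [-15]
  After 'push -4': [-15, -4]
Program B final stack: [-15, -4]
Same: yes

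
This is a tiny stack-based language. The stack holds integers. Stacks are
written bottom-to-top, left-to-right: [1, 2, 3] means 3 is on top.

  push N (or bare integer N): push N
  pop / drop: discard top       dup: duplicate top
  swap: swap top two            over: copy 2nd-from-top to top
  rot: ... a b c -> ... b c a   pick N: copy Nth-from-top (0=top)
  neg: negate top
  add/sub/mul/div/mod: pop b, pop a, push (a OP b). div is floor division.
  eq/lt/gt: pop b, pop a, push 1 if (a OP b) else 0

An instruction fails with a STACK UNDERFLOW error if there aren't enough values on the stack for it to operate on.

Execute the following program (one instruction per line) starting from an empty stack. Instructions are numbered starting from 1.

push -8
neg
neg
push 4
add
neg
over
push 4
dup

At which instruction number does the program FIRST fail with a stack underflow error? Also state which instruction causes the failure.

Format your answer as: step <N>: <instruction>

Answer: step 7: over

Derivation:
Step 1 ('push -8'): stack = [-8], depth = 1
Step 2 ('neg'): stack = [8], depth = 1
Step 3 ('neg'): stack = [-8], depth = 1
Step 4 ('push 4'): stack = [-8, 4], depth = 2
Step 5 ('add'): stack = [-4], depth = 1
Step 6 ('neg'): stack = [4], depth = 1
Step 7 ('over'): needs 2 value(s) but depth is 1 — STACK UNDERFLOW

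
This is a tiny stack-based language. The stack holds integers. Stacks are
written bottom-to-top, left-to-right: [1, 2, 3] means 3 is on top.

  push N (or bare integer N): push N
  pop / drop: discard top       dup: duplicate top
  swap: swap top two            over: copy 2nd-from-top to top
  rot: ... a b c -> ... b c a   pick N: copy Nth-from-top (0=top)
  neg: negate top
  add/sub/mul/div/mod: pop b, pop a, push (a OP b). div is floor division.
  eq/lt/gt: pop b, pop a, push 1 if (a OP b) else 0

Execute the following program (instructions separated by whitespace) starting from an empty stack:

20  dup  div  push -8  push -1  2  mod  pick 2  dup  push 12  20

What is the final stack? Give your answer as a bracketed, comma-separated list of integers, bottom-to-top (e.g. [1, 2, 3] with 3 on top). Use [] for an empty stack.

After 'push 20': [20]
After 'dup': [20, 20]
After 'div': [1]
After 'push -8': [1, -8]
After 'push -1': [1, -8, -1]
After 'push 2': [1, -8, -1, 2]
After 'mod': [1, -8, 1]
After 'pick 2': [1, -8, 1, 1]
After 'dup': [1, -8, 1, 1, 1]
After 'push 12': [1, -8, 1, 1, 1, 12]
After 'push 20': [1, -8, 1, 1, 1, 12, 20]

Answer: [1, -8, 1, 1, 1, 12, 20]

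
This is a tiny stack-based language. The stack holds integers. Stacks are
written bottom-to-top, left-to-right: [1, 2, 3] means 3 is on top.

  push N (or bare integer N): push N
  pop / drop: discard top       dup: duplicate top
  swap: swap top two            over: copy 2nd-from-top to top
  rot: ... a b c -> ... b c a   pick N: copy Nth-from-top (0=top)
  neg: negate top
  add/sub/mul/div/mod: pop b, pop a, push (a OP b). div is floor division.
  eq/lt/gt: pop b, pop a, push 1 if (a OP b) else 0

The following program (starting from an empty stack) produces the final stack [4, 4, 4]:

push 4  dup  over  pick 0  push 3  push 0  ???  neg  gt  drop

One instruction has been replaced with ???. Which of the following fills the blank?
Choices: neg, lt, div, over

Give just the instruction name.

Stack before ???: [4, 4, 4, 4, 3, 0]
Stack after ???:  [4, 4, 4, 4, 0]
Checking each choice:
  neg: produces [4, 4, 4, 4]
  lt: MATCH
  div: division by zero
  over: produces [4, 4, 4, 4, 3]


Answer: lt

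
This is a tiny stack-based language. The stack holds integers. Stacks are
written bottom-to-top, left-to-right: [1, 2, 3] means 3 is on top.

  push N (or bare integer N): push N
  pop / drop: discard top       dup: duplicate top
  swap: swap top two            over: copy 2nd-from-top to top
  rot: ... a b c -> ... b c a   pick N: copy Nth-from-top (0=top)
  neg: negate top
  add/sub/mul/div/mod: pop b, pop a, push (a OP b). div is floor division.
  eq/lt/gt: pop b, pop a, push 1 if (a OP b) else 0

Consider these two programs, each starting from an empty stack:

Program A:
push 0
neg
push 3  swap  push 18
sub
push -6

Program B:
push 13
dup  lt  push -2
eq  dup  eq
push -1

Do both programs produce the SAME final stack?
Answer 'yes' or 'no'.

Program A trace:
  After 'push 0': [0]
  After 'neg': [0]
  After 'push 3': [0, 3]
  After 'swap': [3, 0]
  After 'push 18': [3, 0, 18]
  After 'sub': [3, -18]
  After 'push -6': [3, -18, -6]
Program A final stack: [3, -18, -6]

Program B trace:
  After 'push 13': [13]
  After 'dup': [13, 13]
  After 'lt': [0]
  After 'push -2': [0, -2]
  After 'eq': [0]
  After 'dup': [0, 0]
  After 'eq': [1]
  After 'push -1': [1, -1]
Program B final stack: [1, -1]
Same: no

Answer: no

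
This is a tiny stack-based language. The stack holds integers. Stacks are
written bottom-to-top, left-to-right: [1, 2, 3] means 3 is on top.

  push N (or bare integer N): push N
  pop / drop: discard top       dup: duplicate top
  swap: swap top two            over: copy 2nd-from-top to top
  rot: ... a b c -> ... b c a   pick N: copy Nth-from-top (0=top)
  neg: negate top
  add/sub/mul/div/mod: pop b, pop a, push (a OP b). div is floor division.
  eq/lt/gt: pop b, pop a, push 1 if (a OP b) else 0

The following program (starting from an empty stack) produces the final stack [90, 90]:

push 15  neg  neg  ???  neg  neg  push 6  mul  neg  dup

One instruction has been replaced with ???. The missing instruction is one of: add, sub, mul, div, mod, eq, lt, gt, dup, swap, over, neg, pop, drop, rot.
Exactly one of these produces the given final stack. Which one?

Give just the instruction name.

Answer: neg

Derivation:
Stack before ???: [15]
Stack after ???:  [-15]
The instruction that transforms [15] -> [-15] is: neg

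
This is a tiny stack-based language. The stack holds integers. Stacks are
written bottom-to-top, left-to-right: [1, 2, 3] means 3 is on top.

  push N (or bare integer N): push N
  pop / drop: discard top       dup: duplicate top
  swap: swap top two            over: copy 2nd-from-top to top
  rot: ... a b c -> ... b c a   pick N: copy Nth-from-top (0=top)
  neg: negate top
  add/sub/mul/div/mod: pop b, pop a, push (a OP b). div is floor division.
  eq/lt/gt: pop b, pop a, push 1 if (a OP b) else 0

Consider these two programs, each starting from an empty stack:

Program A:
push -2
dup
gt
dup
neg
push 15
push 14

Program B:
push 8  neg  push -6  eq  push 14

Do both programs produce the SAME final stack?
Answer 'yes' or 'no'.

Answer: no

Derivation:
Program A trace:
  After 'push -2': [-2]
  After 'dup': [-2, -2]
  After 'gt': [0]
  After 'dup': [0, 0]
  After 'neg': [0, 0]
  After 'push 15': [0, 0, 15]
  After 'push 14': [0, 0, 15, 14]
Program A final stack: [0, 0, 15, 14]

Program B trace:
  After 'push 8': [8]
  After 'neg': [-8]
  After 'push -6': [-8, -6]
  After 'eq': [0]
  After 'push 14': [0, 14]
Program B final stack: [0, 14]
Same: no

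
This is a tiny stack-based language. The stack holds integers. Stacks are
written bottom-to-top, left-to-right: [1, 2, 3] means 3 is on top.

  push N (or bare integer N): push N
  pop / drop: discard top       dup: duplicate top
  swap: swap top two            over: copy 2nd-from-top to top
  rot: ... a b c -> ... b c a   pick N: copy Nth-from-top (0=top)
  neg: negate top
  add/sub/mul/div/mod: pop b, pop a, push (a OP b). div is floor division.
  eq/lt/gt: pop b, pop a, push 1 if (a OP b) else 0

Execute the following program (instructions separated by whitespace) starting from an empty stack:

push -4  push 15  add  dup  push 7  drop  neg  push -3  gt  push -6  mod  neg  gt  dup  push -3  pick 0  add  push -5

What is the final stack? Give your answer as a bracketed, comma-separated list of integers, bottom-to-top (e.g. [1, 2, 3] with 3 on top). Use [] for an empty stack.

Answer: [1, 1, -6, -5]

Derivation:
After 'push -4': [-4]
After 'push 15': [-4, 15]
After 'add': [11]
After 'dup': [11, 11]
After 'push 7': [11, 11, 7]
After 'drop': [11, 11]
After 'neg': [11, -11]
After 'push -3': [11, -11, -3]
After 'gt': [11, 0]
After 'push -6': [11, 0, -6]
After 'mod': [11, 0]
After 'neg': [11, 0]
After 'gt': [1]
After 'dup': [1, 1]
After 'push -3': [1, 1, -3]
After 'pick 0': [1, 1, -3, -3]
After 'add': [1, 1, -6]
After 'push -5': [1, 1, -6, -5]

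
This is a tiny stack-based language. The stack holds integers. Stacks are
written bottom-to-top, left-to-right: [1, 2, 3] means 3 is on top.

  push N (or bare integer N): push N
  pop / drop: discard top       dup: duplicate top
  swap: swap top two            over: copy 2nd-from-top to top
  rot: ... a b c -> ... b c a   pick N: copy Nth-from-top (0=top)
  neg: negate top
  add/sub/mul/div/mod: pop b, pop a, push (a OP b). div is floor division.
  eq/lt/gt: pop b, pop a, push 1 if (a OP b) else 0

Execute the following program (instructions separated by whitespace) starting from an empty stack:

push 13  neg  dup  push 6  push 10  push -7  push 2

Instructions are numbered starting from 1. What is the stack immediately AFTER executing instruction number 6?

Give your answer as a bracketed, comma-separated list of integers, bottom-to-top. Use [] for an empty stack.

Step 1 ('push 13'): [13]
Step 2 ('neg'): [-13]
Step 3 ('dup'): [-13, -13]
Step 4 ('push 6'): [-13, -13, 6]
Step 5 ('push 10'): [-13, -13, 6, 10]
Step 6 ('push -7'): [-13, -13, 6, 10, -7]

Answer: [-13, -13, 6, 10, -7]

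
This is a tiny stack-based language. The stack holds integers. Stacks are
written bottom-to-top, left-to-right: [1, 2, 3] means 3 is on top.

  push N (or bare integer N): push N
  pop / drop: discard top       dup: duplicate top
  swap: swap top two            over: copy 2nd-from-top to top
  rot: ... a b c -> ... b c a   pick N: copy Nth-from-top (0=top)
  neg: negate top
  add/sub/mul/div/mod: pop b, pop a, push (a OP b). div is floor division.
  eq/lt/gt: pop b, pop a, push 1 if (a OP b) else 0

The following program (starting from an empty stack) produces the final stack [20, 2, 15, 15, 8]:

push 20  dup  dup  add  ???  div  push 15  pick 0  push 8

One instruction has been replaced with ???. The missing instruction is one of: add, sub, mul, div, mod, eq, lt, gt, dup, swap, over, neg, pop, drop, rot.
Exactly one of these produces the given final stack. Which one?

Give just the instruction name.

Stack before ???: [20, 40]
Stack after ???:  [20, 40, 20]
The instruction that transforms [20, 40] -> [20, 40, 20] is: over

Answer: over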